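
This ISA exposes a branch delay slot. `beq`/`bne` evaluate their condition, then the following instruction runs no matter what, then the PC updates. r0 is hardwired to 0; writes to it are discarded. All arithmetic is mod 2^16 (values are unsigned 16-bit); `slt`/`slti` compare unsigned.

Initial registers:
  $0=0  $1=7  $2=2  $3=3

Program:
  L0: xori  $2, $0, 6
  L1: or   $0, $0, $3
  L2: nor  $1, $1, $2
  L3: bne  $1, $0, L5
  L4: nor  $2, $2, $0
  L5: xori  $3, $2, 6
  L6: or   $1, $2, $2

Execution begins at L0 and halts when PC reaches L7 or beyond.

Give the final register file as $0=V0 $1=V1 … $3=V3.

$0=0 $1=65529 $2=65529 $3=65535

  step pc=0: xori  $2, $0, 6  regs=(0,7,6,3)
  step pc=1: or   $0, $0, $3  regs=(0,7,6,3)
  step pc=2: nor  $1, $1, $2  regs=(0,65528,6,3)
  step pc=3: bne  $1, $0, L5  cond=T  regs=(0,65528,6,3)
  step pc=4: nor  $2, $2, $0  regs=(0,65528,65529,3)
  step pc=5: xori  $3, $2, 6  regs=(0,65528,65529,65535)
  step pc=6: or   $1, $2, $2  regs=(0,65529,65529,65535)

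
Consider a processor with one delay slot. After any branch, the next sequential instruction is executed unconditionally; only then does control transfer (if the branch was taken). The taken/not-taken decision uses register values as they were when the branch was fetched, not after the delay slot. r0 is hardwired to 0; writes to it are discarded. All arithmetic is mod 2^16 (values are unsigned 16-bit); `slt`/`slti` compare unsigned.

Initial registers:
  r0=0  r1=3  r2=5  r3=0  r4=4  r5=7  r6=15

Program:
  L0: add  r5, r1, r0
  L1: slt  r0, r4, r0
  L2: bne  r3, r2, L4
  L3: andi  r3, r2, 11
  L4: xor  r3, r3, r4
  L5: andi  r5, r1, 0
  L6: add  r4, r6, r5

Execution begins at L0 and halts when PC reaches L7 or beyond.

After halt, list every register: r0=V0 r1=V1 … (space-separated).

r0=0 r1=3 r2=5 r3=5 r4=15 r5=0 r6=15

[0] add  r5, r1, r0  →  {r0:0, r1:3, r2:5, r3:0, r4:4, r5:3, r6:15}
[1] slt  r0, r4, r0  →  {r0:0, r1:3, r2:5, r3:0, r4:4, r5:3, r6:15}
[2] bne  r3, r2, L4  →  {r0:0, r1:3, r2:5, r3:0, r4:4, r5:3, r6:15}  ⟨branch taken⟩
[3] andi  r3, r2, 11  →  {r0:0, r1:3, r2:5, r3:1, r4:4, r5:3, r6:15}
[4] xor  r3, r3, r4  →  {r0:0, r1:3, r2:5, r3:5, r4:4, r5:3, r6:15}
[5] andi  r5, r1, 0  →  {r0:0, r1:3, r2:5, r3:5, r4:4, r5:0, r6:15}
[6] add  r4, r6, r5  →  {r0:0, r1:3, r2:5, r3:5, r4:15, r5:0, r6:15}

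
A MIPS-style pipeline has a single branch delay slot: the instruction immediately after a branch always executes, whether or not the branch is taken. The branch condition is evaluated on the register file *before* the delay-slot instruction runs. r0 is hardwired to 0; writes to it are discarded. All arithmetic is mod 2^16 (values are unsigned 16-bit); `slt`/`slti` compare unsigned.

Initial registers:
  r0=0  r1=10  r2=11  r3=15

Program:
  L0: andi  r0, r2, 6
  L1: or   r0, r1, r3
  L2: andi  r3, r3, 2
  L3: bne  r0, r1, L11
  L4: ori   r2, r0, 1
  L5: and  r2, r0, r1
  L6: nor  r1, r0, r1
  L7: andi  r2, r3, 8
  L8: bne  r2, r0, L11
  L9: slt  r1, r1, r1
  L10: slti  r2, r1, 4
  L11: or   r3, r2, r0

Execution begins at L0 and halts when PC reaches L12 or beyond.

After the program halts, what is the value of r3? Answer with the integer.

1

  step pc=0: andi  r0, r2, 6  regs=(0,10,11,15)
  step pc=1: or   r0, r1, r3  regs=(0,10,11,15)
  step pc=2: andi  r3, r3, 2  regs=(0,10,11,2)
  step pc=3: bne  r0, r1, L11  cond=T  regs=(0,10,11,2)
  step pc=4: ori   r2, r0, 1  regs=(0,10,1,2)
  step pc=11: or   r3, r2, r0  regs=(0,10,1,1)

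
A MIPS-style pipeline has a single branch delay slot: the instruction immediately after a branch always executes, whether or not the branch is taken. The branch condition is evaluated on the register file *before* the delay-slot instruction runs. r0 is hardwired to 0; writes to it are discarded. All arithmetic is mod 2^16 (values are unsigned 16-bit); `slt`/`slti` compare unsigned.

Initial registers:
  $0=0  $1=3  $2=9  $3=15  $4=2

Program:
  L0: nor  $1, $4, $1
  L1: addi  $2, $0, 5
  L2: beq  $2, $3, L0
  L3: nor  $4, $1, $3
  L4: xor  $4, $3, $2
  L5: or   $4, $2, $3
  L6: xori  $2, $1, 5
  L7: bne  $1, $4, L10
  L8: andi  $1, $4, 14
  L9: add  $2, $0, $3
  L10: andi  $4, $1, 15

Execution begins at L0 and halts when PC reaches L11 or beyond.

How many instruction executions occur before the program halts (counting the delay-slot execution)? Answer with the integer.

10

  step pc=0: nor  $1, $4, $1  regs=(0,65532,9,15,2)
  step pc=1: addi  $2, $0, 5  regs=(0,65532,5,15,2)
  step pc=2: beq  $2, $3, L0  cond=F  regs=(0,65532,5,15,2)
  step pc=3: nor  $4, $1, $3  regs=(0,65532,5,15,0)
  step pc=4: xor  $4, $3, $2  regs=(0,65532,5,15,10)
  step pc=5: or   $4, $2, $3  regs=(0,65532,5,15,15)
  step pc=6: xori  $2, $1, 5  regs=(0,65532,65529,15,15)
  step pc=7: bne  $1, $4, L10  cond=T  regs=(0,65532,65529,15,15)
  step pc=8: andi  $1, $4, 14  regs=(0,14,65529,15,15)
  step pc=10: andi  $4, $1, 15  regs=(0,14,65529,15,14)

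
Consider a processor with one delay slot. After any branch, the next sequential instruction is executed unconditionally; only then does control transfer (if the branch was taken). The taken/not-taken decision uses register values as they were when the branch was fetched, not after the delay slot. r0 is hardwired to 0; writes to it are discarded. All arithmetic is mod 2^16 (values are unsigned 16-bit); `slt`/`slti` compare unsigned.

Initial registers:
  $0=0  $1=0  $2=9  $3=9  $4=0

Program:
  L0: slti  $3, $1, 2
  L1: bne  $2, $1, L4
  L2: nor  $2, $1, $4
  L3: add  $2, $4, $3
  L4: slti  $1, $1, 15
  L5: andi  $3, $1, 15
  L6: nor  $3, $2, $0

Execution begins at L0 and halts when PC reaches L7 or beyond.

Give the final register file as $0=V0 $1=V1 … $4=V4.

[0] slti  $3, $1, 2  →  {$0:0, $1:0, $2:9, $3:1, $4:0}
[1] bne  $2, $1, L4  →  {$0:0, $1:0, $2:9, $3:1, $4:0}  ⟨branch taken⟩
[2] nor  $2, $1, $4  →  {$0:0, $1:0, $2:65535, $3:1, $4:0}
[4] slti  $1, $1, 15  →  {$0:0, $1:1, $2:65535, $3:1, $4:0}
[5] andi  $3, $1, 15  →  {$0:0, $1:1, $2:65535, $3:1, $4:0}
[6] nor  $3, $2, $0  →  {$0:0, $1:1, $2:65535, $3:0, $4:0}

$0=0 $1=1 $2=65535 $3=0 $4=0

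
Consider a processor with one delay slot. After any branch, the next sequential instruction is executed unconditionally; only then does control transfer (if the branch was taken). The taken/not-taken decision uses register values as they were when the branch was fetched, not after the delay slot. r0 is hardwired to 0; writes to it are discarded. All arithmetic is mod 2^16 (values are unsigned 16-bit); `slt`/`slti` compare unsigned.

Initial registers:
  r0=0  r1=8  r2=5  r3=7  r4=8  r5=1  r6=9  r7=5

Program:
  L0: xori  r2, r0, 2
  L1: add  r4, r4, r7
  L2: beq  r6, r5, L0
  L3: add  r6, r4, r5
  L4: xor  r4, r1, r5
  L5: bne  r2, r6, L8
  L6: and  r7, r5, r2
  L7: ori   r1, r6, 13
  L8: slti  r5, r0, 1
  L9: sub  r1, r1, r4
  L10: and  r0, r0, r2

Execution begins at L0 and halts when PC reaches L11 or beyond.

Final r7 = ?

  step pc=0: xori  r2, r0, 2  regs=(0,8,2,7,8,1,9,5)
  step pc=1: add  r4, r4, r7  regs=(0,8,2,7,13,1,9,5)
  step pc=2: beq  r6, r5, L0  cond=F  regs=(0,8,2,7,13,1,9,5)
  step pc=3: add  r6, r4, r5  regs=(0,8,2,7,13,1,14,5)
  step pc=4: xor  r4, r1, r5  regs=(0,8,2,7,9,1,14,5)
  step pc=5: bne  r2, r6, L8  cond=T  regs=(0,8,2,7,9,1,14,5)
  step pc=6: and  r7, r5, r2  regs=(0,8,2,7,9,1,14,0)
  step pc=8: slti  r5, r0, 1  regs=(0,8,2,7,9,1,14,0)
  step pc=9: sub  r1, r1, r4  regs=(0,65535,2,7,9,1,14,0)
  step pc=10: and  r0, r0, r2  regs=(0,65535,2,7,9,1,14,0)

0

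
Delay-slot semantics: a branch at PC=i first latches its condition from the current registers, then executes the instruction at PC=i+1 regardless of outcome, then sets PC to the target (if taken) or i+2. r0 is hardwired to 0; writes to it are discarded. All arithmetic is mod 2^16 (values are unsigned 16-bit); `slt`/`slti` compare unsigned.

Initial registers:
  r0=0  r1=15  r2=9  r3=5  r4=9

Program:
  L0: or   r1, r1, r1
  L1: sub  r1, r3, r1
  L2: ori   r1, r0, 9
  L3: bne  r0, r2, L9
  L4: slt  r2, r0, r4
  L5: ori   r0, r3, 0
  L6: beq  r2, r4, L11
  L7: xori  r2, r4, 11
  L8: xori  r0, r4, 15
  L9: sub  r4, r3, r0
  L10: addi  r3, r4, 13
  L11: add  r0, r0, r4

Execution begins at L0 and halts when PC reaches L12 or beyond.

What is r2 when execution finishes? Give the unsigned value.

1

[0] or   r1, r1, r1  →  {r0:0, r1:15, r2:9, r3:5, r4:9}
[1] sub  r1, r3, r1  →  {r0:0, r1:65526, r2:9, r3:5, r4:9}
[2] ori   r1, r0, 9  →  {r0:0, r1:9, r2:9, r3:5, r4:9}
[3] bne  r0, r2, L9  →  {r0:0, r1:9, r2:9, r3:5, r4:9}  ⟨branch taken⟩
[4] slt  r2, r0, r4  →  {r0:0, r1:9, r2:1, r3:5, r4:9}
[9] sub  r4, r3, r0  →  {r0:0, r1:9, r2:1, r3:5, r4:5}
[10] addi  r3, r4, 13  →  {r0:0, r1:9, r2:1, r3:18, r4:5}
[11] add  r0, r0, r4  →  {r0:0, r1:9, r2:1, r3:18, r4:5}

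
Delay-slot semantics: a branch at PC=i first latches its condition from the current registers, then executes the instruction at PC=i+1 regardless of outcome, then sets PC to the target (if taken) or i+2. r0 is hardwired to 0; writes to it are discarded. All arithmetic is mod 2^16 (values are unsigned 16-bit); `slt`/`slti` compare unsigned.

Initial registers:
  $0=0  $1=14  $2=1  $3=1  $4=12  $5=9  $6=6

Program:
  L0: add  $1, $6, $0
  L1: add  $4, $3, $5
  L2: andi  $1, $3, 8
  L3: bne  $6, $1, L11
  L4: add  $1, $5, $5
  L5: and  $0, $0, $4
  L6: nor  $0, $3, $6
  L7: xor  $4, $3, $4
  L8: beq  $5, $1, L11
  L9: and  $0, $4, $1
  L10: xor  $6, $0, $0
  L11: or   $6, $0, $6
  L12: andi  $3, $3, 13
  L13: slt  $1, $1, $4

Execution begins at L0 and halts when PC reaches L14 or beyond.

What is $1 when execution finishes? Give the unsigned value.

0

PC=0  add  $1, $6, $0        | $0=0 $1=6 $2=1 $3=1 $4=12 $5=9 $6=6
PC=1  add  $4, $3, $5        | $0=0 $1=6 $2=1 $3=1 $4=10 $5=9 $6=6
PC=2  andi  $1, $3, 8        | $0=0 $1=0 $2=1 $3=1 $4=10 $5=9 $6=6
PC=3  bne  $6, $1, L11       | $0=0 $1=0 $2=1 $3=1 $4=10 $5=9 $6=6  [TAKEN]
PC=4  add  $1, $5, $5        | $0=0 $1=18 $2=1 $3=1 $4=10 $5=9 $6=6
PC=11 or   $6, $0, $6        | $0=0 $1=18 $2=1 $3=1 $4=10 $5=9 $6=6
PC=12 andi  $3, $3, 13       | $0=0 $1=18 $2=1 $3=1 $4=10 $5=9 $6=6
PC=13 slt  $1, $1, $4        | $0=0 $1=0 $2=1 $3=1 $4=10 $5=9 $6=6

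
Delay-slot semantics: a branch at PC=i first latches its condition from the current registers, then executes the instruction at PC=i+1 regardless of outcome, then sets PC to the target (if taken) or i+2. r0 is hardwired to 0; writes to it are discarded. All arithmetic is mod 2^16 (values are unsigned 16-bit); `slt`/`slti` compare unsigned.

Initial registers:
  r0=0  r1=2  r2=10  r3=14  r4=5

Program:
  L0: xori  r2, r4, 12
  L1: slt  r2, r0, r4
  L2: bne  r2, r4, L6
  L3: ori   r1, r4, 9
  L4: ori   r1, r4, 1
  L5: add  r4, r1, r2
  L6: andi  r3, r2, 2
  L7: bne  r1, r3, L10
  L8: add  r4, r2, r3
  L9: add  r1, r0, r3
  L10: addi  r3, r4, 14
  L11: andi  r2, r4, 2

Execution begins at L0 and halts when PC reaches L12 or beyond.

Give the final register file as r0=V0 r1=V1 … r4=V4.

r0=0 r1=13 r2=0 r3=15 r4=1

PC=0  xori  r2, r4, 12       | r0=0 r1=2 r2=9 r3=14 r4=5
PC=1  slt  r2, r0, r4        | r0=0 r1=2 r2=1 r3=14 r4=5
PC=2  bne  r2, r4, L6        | r0=0 r1=2 r2=1 r3=14 r4=5  [TAKEN]
PC=3  ori   r1, r4, 9        | r0=0 r1=13 r2=1 r3=14 r4=5
PC=6  andi  r3, r2, 2        | r0=0 r1=13 r2=1 r3=0 r4=5
PC=7  bne  r1, r3, L10       | r0=0 r1=13 r2=1 r3=0 r4=5  [TAKEN]
PC=8  add  r4, r2, r3        | r0=0 r1=13 r2=1 r3=0 r4=1
PC=10 addi  r3, r4, 14       | r0=0 r1=13 r2=1 r3=15 r4=1
PC=11 andi  r2, r4, 2        | r0=0 r1=13 r2=0 r3=15 r4=1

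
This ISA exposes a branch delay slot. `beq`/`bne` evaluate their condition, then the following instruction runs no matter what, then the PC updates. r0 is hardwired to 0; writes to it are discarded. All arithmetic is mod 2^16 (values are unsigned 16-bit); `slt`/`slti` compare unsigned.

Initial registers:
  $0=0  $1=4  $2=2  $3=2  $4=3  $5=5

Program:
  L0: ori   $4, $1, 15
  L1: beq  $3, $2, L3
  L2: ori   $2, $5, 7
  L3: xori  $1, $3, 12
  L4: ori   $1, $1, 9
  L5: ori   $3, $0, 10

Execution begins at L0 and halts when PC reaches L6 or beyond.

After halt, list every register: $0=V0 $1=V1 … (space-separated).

  step pc=0: ori   $4, $1, 15  regs=(0,4,2,2,15,5)
  step pc=1: beq  $3, $2, L3  cond=T  regs=(0,4,2,2,15,5)
  step pc=2: ori   $2, $5, 7  regs=(0,4,7,2,15,5)
  step pc=3: xori  $1, $3, 12  regs=(0,14,7,2,15,5)
  step pc=4: ori   $1, $1, 9  regs=(0,15,7,2,15,5)
  step pc=5: ori   $3, $0, 10  regs=(0,15,7,10,15,5)

$0=0 $1=15 $2=7 $3=10 $4=15 $5=5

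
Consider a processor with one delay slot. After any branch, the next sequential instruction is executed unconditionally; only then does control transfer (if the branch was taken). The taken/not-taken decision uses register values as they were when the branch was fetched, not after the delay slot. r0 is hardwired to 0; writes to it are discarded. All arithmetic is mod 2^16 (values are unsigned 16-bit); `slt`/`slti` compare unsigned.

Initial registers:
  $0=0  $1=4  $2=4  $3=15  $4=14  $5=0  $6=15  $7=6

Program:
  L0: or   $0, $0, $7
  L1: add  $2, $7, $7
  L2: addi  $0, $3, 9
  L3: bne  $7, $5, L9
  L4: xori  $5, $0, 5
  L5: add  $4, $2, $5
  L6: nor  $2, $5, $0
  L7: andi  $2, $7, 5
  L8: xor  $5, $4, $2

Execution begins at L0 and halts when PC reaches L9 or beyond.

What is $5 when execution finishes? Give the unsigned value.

5

PC=0  or   $0, $0, $7        | $0=0 $1=4 $2=4 $3=15 $4=14 $5=0 $6=15 $7=6
PC=1  add  $2, $7, $7        | $0=0 $1=4 $2=12 $3=15 $4=14 $5=0 $6=15 $7=6
PC=2  addi  $0, $3, 9        | $0=0 $1=4 $2=12 $3=15 $4=14 $5=0 $6=15 $7=6
PC=3  bne  $7, $5, L9        | $0=0 $1=4 $2=12 $3=15 $4=14 $5=0 $6=15 $7=6  [TAKEN]
PC=4  xori  $5, $0, 5        | $0=0 $1=4 $2=12 $3=15 $4=14 $5=5 $6=15 $7=6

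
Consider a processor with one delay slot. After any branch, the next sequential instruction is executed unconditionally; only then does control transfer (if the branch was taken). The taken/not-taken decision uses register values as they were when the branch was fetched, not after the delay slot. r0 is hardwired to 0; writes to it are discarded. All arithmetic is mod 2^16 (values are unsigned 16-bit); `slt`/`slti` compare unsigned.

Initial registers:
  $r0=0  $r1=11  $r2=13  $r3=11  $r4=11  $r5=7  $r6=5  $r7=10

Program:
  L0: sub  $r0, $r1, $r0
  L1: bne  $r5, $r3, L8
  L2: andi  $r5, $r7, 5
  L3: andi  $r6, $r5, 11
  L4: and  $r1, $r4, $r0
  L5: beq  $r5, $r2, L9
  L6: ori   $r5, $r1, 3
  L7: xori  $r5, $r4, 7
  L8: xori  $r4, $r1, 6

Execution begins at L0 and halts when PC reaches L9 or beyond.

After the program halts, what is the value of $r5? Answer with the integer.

0

PC=0  sub  $r0, $r1, $r0     | $r0=0 $r1=11 $r2=13 $r3=11 $r4=11 $r5=7 $r6=5 $r7=10
PC=1  bne  $r5, $r3, L8      | $r0=0 $r1=11 $r2=13 $r3=11 $r4=11 $r5=7 $r6=5 $r7=10  [TAKEN]
PC=2  andi  $r5, $r7, 5      | $r0=0 $r1=11 $r2=13 $r3=11 $r4=11 $r5=0 $r6=5 $r7=10
PC=8  xori  $r4, $r1, 6      | $r0=0 $r1=11 $r2=13 $r3=11 $r4=13 $r5=0 $r6=5 $r7=10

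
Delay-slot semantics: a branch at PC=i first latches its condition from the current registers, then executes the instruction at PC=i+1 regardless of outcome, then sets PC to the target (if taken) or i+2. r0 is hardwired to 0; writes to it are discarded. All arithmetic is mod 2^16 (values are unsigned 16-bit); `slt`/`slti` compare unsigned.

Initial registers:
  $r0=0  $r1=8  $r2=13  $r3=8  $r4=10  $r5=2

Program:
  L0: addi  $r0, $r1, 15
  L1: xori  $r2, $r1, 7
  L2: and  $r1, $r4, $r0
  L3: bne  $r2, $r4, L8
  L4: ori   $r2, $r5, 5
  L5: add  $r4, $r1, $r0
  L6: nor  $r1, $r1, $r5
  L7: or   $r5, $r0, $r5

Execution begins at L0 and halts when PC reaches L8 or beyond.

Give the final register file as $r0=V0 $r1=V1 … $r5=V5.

$r0=0 $r1=0 $r2=7 $r3=8 $r4=10 $r5=2

  step pc=0: addi  $r0, $r1, 15  regs=(0,8,13,8,10,2)
  step pc=1: xori  $r2, $r1, 7  regs=(0,8,15,8,10,2)
  step pc=2: and  $r1, $r4, $r0  regs=(0,0,15,8,10,2)
  step pc=3: bne  $r2, $r4, L8  cond=T  regs=(0,0,15,8,10,2)
  step pc=4: ori   $r2, $r5, 5  regs=(0,0,7,8,10,2)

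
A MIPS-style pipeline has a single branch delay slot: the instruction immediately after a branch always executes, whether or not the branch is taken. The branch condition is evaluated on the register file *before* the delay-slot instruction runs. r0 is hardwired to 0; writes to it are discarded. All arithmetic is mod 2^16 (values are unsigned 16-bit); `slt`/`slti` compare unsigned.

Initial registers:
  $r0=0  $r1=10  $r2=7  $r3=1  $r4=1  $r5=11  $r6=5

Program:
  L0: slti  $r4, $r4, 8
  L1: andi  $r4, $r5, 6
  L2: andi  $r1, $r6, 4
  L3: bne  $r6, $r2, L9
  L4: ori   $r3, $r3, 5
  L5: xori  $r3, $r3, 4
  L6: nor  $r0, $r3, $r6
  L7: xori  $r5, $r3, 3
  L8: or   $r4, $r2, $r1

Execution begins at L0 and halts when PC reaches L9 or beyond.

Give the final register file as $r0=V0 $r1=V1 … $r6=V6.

  step pc=0: slti  $r4, $r4, 8  regs=(0,10,7,1,1,11,5)
  step pc=1: andi  $r4, $r5, 6  regs=(0,10,7,1,2,11,5)
  step pc=2: andi  $r1, $r6, 4  regs=(0,4,7,1,2,11,5)
  step pc=3: bne  $r6, $r2, L9  cond=T  regs=(0,4,7,1,2,11,5)
  step pc=4: ori   $r3, $r3, 5  regs=(0,4,7,5,2,11,5)

$r0=0 $r1=4 $r2=7 $r3=5 $r4=2 $r5=11 $r6=5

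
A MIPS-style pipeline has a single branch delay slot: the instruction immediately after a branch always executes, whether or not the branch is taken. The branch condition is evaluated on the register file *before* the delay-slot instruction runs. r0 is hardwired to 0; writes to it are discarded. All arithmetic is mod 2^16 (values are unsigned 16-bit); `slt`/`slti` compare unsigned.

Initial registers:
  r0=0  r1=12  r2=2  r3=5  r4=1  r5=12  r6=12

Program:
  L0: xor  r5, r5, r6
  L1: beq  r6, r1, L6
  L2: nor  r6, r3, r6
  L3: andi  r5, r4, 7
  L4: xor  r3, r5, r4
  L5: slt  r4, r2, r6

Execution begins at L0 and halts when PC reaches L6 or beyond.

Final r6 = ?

[0] xor  r5, r5, r6  →  {r0:0, r1:12, r2:2, r3:5, r4:1, r5:0, r6:12}
[1] beq  r6, r1, L6  →  {r0:0, r1:12, r2:2, r3:5, r4:1, r5:0, r6:12}  ⟨branch taken⟩
[2] nor  r6, r3, r6  →  {r0:0, r1:12, r2:2, r3:5, r4:1, r5:0, r6:65522}

65522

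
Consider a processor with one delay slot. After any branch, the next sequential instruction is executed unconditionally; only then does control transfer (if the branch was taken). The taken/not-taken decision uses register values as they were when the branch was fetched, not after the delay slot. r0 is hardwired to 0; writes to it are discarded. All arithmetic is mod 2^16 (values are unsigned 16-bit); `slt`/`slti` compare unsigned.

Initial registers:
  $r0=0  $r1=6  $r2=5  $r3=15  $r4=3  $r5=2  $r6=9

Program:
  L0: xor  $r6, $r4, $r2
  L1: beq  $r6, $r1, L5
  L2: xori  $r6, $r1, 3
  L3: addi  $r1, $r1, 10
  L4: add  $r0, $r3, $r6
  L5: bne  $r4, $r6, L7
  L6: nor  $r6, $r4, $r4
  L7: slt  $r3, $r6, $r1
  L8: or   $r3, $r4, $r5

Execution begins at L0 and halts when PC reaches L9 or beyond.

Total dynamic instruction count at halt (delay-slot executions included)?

[0] xor  $r6, $r4, $r2  →  {$r0:0, $r1:6, $r2:5, $r3:15, $r4:3, $r5:2, $r6:6}
[1] beq  $r6, $r1, L5  →  {$r0:0, $r1:6, $r2:5, $r3:15, $r4:3, $r5:2, $r6:6}  ⟨branch taken⟩
[2] xori  $r6, $r1, 3  →  {$r0:0, $r1:6, $r2:5, $r3:15, $r4:3, $r5:2, $r6:5}
[5] bne  $r4, $r6, L7  →  {$r0:0, $r1:6, $r2:5, $r3:15, $r4:3, $r5:2, $r6:5}  ⟨branch taken⟩
[6] nor  $r6, $r4, $r4  →  {$r0:0, $r1:6, $r2:5, $r3:15, $r4:3, $r5:2, $r6:65532}
[7] slt  $r3, $r6, $r1  →  {$r0:0, $r1:6, $r2:5, $r3:0, $r4:3, $r5:2, $r6:65532}
[8] or   $r3, $r4, $r5  →  {$r0:0, $r1:6, $r2:5, $r3:3, $r4:3, $r5:2, $r6:65532}

7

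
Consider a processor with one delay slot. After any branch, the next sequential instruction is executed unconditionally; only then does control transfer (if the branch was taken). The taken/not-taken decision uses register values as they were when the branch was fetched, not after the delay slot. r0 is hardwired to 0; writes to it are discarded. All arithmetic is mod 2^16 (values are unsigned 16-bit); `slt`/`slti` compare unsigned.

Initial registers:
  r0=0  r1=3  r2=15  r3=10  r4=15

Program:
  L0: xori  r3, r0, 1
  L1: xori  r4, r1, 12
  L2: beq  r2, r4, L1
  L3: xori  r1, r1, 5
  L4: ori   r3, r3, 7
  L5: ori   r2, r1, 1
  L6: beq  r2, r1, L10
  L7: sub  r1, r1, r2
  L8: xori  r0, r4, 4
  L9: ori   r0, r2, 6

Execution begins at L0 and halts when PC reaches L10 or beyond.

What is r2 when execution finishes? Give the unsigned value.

3

[0] xori  r3, r0, 1  →  {r0:0, r1:3, r2:15, r3:1, r4:15}
[1] xori  r4, r1, 12  →  {r0:0, r1:3, r2:15, r3:1, r4:15}
[2] beq  r2, r4, L1  →  {r0:0, r1:3, r2:15, r3:1, r4:15}  ⟨branch taken⟩
[3] xori  r1, r1, 5  →  {r0:0, r1:6, r2:15, r3:1, r4:15}
[1] xori  r4, r1, 12  →  {r0:0, r1:6, r2:15, r3:1, r4:10}
[2] beq  r2, r4, L1  →  {r0:0, r1:6, r2:15, r3:1, r4:10}  ⟨branch fallthrough⟩
[3] xori  r1, r1, 5  →  {r0:0, r1:3, r2:15, r3:1, r4:10}
[4] ori   r3, r3, 7  →  {r0:0, r1:3, r2:15, r3:7, r4:10}
[5] ori   r2, r1, 1  →  {r0:0, r1:3, r2:3, r3:7, r4:10}
[6] beq  r2, r1, L10  →  {r0:0, r1:3, r2:3, r3:7, r4:10}  ⟨branch taken⟩
[7] sub  r1, r1, r2  →  {r0:0, r1:0, r2:3, r3:7, r4:10}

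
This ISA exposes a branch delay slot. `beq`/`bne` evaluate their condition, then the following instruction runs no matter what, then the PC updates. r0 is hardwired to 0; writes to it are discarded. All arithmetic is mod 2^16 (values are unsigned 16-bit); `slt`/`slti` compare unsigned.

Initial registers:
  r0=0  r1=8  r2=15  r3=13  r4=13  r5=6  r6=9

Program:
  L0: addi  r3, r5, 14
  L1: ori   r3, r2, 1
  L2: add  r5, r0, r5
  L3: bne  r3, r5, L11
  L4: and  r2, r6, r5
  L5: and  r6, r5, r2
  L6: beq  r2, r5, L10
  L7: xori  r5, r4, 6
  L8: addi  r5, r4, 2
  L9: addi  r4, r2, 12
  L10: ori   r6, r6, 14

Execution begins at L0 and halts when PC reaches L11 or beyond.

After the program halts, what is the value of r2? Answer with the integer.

0

PC=0  addi  r3, r5, 14       | r0=0 r1=8 r2=15 r3=20 r4=13 r5=6 r6=9
PC=1  ori   r3, r2, 1        | r0=0 r1=8 r2=15 r3=15 r4=13 r5=6 r6=9
PC=2  add  r5, r0, r5        | r0=0 r1=8 r2=15 r3=15 r4=13 r5=6 r6=9
PC=3  bne  r3, r5, L11       | r0=0 r1=8 r2=15 r3=15 r4=13 r5=6 r6=9  [TAKEN]
PC=4  and  r2, r6, r5        | r0=0 r1=8 r2=0 r3=15 r4=13 r5=6 r6=9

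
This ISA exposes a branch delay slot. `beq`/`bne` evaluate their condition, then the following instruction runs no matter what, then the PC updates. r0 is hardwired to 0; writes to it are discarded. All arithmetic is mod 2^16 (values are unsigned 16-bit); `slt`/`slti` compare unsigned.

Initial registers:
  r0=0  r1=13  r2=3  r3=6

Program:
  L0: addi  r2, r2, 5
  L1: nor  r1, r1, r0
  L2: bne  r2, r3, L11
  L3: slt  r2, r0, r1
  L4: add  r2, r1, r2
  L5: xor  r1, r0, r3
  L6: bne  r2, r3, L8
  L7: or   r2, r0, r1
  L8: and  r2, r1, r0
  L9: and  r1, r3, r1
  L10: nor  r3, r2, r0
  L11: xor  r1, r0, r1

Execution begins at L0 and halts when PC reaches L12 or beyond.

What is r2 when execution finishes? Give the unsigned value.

PC=0  addi  r2, r2, 5        | r0=0 r1=13 r2=8 r3=6
PC=1  nor  r1, r1, r0        | r0=0 r1=65522 r2=8 r3=6
PC=2  bne  r2, r3, L11       | r0=0 r1=65522 r2=8 r3=6  [TAKEN]
PC=3  slt  r2, r0, r1        | r0=0 r1=65522 r2=1 r3=6
PC=11 xor  r1, r0, r1        | r0=0 r1=65522 r2=1 r3=6

1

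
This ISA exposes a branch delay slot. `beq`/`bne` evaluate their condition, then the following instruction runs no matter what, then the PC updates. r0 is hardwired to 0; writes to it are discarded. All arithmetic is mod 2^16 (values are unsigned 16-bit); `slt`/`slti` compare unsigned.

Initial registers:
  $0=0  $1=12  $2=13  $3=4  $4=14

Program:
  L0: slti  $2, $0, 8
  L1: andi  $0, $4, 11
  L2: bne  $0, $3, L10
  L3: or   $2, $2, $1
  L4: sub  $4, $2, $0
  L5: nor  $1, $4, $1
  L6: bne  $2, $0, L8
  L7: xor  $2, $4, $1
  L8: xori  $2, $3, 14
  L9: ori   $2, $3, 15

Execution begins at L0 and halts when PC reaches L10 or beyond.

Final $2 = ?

13

#0 slti  $2, $0, 8 ; 0/12/1/4/14
#1 andi  $0, $4, 11 ; 0/12/1/4/14
#2 bne  $0, $3, L10 ; 0/12/1/4/14 ; →target
#3 or   $2, $2, $1 ; 0/12/13/4/14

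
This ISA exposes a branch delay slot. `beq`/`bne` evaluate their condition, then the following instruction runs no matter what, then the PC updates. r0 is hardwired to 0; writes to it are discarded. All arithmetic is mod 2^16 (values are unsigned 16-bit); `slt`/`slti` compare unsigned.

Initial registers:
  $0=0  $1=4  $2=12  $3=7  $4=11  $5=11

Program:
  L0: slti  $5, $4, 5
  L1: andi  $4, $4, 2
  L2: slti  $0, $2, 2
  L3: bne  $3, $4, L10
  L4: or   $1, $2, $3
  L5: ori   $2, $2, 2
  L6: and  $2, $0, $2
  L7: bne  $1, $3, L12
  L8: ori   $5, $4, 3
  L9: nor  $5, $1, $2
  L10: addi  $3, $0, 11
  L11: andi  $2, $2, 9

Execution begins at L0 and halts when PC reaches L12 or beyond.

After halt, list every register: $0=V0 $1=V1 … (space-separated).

  step pc=0: slti  $5, $4, 5  regs=(0,4,12,7,11,0)
  step pc=1: andi  $4, $4, 2  regs=(0,4,12,7,2,0)
  step pc=2: slti  $0, $2, 2  regs=(0,4,12,7,2,0)
  step pc=3: bne  $3, $4, L10  cond=T  regs=(0,4,12,7,2,0)
  step pc=4: or   $1, $2, $3  regs=(0,15,12,7,2,0)
  step pc=10: addi  $3, $0, 11  regs=(0,15,12,11,2,0)
  step pc=11: andi  $2, $2, 9  regs=(0,15,8,11,2,0)

$0=0 $1=15 $2=8 $3=11 $4=2 $5=0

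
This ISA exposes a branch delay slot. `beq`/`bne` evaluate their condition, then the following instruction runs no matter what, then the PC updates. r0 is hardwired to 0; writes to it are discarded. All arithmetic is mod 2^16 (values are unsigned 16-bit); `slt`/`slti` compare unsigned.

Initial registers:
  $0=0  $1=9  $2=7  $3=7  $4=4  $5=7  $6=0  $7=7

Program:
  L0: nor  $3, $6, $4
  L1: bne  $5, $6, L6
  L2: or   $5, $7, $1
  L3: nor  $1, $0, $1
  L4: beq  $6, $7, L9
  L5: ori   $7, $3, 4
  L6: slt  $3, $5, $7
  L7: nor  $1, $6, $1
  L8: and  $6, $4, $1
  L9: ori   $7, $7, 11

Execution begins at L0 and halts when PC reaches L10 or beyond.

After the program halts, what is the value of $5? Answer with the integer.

PC=0  nor  $3, $6, $4        | $0=0 $1=9 $2=7 $3=65531 $4=4 $5=7 $6=0 $7=7
PC=1  bne  $5, $6, L6        | $0=0 $1=9 $2=7 $3=65531 $4=4 $5=7 $6=0 $7=7  [TAKEN]
PC=2  or   $5, $7, $1        | $0=0 $1=9 $2=7 $3=65531 $4=4 $5=15 $6=0 $7=7
PC=6  slt  $3, $5, $7        | $0=0 $1=9 $2=7 $3=0 $4=4 $5=15 $6=0 $7=7
PC=7  nor  $1, $6, $1        | $0=0 $1=65526 $2=7 $3=0 $4=4 $5=15 $6=0 $7=7
PC=8  and  $6, $4, $1        | $0=0 $1=65526 $2=7 $3=0 $4=4 $5=15 $6=4 $7=7
PC=9  ori   $7, $7, 11       | $0=0 $1=65526 $2=7 $3=0 $4=4 $5=15 $6=4 $7=15

15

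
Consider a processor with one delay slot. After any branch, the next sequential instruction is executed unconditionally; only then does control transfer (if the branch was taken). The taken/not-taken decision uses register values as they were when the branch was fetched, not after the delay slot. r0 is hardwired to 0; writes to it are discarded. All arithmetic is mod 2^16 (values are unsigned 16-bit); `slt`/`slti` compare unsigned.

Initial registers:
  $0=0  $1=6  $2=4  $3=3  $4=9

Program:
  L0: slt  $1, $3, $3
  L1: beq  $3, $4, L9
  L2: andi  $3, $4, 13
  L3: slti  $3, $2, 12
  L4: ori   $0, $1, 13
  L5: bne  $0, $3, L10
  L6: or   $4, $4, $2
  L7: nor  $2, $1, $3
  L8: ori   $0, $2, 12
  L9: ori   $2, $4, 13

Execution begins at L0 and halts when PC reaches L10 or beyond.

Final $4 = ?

13

PC=0  slt  $1, $3, $3        | $0=0 $1=0 $2=4 $3=3 $4=9
PC=1  beq  $3, $4, L9        | $0=0 $1=0 $2=4 $3=3 $4=9  [not taken]
PC=2  andi  $3, $4, 13       | $0=0 $1=0 $2=4 $3=9 $4=9
PC=3  slti  $3, $2, 12       | $0=0 $1=0 $2=4 $3=1 $4=9
PC=4  ori   $0, $1, 13       | $0=0 $1=0 $2=4 $3=1 $4=9
PC=5  bne  $0, $3, L10       | $0=0 $1=0 $2=4 $3=1 $4=9  [TAKEN]
PC=6  or   $4, $4, $2        | $0=0 $1=0 $2=4 $3=1 $4=13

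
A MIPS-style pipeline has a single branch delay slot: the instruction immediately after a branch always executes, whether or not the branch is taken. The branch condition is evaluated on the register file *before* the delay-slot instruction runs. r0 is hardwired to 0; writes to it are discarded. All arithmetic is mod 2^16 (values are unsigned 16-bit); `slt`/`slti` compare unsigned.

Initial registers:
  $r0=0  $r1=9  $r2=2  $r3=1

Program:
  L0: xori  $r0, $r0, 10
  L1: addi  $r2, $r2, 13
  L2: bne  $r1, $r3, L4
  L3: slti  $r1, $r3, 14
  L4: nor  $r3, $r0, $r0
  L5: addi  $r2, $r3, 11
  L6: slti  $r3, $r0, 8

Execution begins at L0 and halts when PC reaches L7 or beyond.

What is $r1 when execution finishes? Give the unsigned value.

1

#0 xori  $r0, $r0, 10 ; 0/9/2/1
#1 addi  $r2, $r2, 13 ; 0/9/15/1
#2 bne  $r1, $r3, L4 ; 0/9/15/1 ; →target
#3 slti  $r1, $r3, 14 ; 0/1/15/1
#4 nor  $r3, $r0, $r0 ; 0/1/15/65535
#5 addi  $r2, $r3, 11 ; 0/1/10/65535
#6 slti  $r3, $r0, 8 ; 0/1/10/1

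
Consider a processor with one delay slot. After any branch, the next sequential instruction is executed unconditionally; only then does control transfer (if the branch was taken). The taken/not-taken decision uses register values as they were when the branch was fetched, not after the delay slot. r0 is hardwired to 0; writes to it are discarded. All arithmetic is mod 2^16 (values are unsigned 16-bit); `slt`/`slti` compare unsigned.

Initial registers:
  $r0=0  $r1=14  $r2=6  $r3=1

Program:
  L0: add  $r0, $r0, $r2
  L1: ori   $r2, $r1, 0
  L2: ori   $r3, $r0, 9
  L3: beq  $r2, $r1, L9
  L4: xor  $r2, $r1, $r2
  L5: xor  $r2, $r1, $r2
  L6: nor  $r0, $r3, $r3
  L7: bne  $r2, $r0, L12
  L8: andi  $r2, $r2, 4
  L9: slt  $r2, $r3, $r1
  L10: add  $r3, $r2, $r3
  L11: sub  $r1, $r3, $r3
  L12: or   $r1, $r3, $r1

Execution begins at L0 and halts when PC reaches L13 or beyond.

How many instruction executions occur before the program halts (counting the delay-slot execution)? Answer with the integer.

PC=0  add  $r0, $r0, $r2     | $r0=0 $r1=14 $r2=6 $r3=1
PC=1  ori   $r2, $r1, 0      | $r0=0 $r1=14 $r2=14 $r3=1
PC=2  ori   $r3, $r0, 9      | $r0=0 $r1=14 $r2=14 $r3=9
PC=3  beq  $r2, $r1, L9      | $r0=0 $r1=14 $r2=14 $r3=9  [TAKEN]
PC=4  xor  $r2, $r1, $r2     | $r0=0 $r1=14 $r2=0 $r3=9
PC=9  slt  $r2, $r3, $r1     | $r0=0 $r1=14 $r2=1 $r3=9
PC=10 add  $r3, $r2, $r3     | $r0=0 $r1=14 $r2=1 $r3=10
PC=11 sub  $r1, $r3, $r3     | $r0=0 $r1=0 $r2=1 $r3=10
PC=12 or   $r1, $r3, $r1     | $r0=0 $r1=10 $r2=1 $r3=10

9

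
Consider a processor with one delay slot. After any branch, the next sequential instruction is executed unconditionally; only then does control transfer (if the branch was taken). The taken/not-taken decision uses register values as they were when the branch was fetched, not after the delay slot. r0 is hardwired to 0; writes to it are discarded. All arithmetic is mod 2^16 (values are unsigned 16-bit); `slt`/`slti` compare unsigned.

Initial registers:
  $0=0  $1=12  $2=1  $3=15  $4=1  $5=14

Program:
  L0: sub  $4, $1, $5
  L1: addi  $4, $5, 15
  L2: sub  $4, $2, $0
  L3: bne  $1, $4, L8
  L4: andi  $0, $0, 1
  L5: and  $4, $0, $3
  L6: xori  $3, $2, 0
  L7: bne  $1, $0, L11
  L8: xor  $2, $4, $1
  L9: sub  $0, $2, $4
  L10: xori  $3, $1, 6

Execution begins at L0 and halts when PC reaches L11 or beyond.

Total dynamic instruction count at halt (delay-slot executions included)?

  step pc=0: sub  $4, $1, $5  regs=(0,12,1,15,65534,14)
  step pc=1: addi  $4, $5, 15  regs=(0,12,1,15,29,14)
  step pc=2: sub  $4, $2, $0  regs=(0,12,1,15,1,14)
  step pc=3: bne  $1, $4, L8  cond=T  regs=(0,12,1,15,1,14)
  step pc=4: andi  $0, $0, 1  regs=(0,12,1,15,1,14)
  step pc=8: xor  $2, $4, $1  regs=(0,12,13,15,1,14)
  step pc=9: sub  $0, $2, $4  regs=(0,12,13,15,1,14)
  step pc=10: xori  $3, $1, 6  regs=(0,12,13,10,1,14)

8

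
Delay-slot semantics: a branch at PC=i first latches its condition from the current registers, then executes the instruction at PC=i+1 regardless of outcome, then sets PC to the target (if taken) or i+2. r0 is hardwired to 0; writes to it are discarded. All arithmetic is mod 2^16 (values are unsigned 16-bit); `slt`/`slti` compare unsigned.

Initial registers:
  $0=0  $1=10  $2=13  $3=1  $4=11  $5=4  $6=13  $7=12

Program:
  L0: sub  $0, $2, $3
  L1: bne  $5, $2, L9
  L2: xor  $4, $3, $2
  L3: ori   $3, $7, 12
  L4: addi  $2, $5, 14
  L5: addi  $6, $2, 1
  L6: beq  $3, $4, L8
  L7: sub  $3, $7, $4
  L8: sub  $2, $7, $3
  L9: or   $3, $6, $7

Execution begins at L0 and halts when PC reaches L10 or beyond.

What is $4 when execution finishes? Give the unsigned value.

12

[0] sub  $0, $2, $3  →  {$0:0, $1:10, $2:13, $3:1, $4:11, $5:4, $6:13, $7:12}
[1] bne  $5, $2, L9  →  {$0:0, $1:10, $2:13, $3:1, $4:11, $5:4, $6:13, $7:12}  ⟨branch taken⟩
[2] xor  $4, $3, $2  →  {$0:0, $1:10, $2:13, $3:1, $4:12, $5:4, $6:13, $7:12}
[9] or   $3, $6, $7  →  {$0:0, $1:10, $2:13, $3:13, $4:12, $5:4, $6:13, $7:12}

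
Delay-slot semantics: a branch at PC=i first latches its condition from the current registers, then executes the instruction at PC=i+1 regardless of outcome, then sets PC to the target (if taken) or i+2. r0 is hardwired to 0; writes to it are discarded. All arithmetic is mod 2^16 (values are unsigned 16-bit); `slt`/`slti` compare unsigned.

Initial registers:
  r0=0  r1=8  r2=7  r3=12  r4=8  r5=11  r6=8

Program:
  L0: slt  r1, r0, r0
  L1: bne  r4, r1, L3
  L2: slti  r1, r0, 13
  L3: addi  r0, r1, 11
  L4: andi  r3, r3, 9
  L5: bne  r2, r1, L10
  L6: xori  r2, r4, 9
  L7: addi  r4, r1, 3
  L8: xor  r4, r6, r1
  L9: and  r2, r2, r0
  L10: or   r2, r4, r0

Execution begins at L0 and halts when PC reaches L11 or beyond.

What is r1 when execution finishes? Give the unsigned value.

1

  step pc=0: slt  r1, r0, r0  regs=(0,0,7,12,8,11,8)
  step pc=1: bne  r4, r1, L3  cond=T  regs=(0,0,7,12,8,11,8)
  step pc=2: slti  r1, r0, 13  regs=(0,1,7,12,8,11,8)
  step pc=3: addi  r0, r1, 11  regs=(0,1,7,12,8,11,8)
  step pc=4: andi  r3, r3, 9  regs=(0,1,7,8,8,11,8)
  step pc=5: bne  r2, r1, L10  cond=T  regs=(0,1,7,8,8,11,8)
  step pc=6: xori  r2, r4, 9  regs=(0,1,1,8,8,11,8)
  step pc=10: or   r2, r4, r0  regs=(0,1,8,8,8,11,8)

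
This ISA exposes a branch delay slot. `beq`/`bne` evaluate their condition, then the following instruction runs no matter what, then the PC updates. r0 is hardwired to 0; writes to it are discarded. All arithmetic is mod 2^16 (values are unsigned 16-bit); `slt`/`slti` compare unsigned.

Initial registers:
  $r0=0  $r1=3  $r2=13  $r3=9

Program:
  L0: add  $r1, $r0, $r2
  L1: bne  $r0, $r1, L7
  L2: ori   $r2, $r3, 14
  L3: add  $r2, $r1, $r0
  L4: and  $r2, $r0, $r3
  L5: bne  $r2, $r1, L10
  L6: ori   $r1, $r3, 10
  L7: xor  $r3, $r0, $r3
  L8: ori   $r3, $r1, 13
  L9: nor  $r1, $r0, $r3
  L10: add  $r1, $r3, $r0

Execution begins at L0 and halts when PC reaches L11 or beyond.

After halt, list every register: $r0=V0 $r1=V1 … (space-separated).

#0 add  $r1, $r0, $r2 ; 0/13/13/9
#1 bne  $r0, $r1, L7 ; 0/13/13/9 ; →target
#2 ori   $r2, $r3, 14 ; 0/13/15/9
#7 xor  $r3, $r0, $r3 ; 0/13/15/9
#8 ori   $r3, $r1, 13 ; 0/13/15/13
#9 nor  $r1, $r0, $r3 ; 0/65522/15/13
#10 add  $r1, $r3, $r0 ; 0/13/15/13

$r0=0 $r1=13 $r2=15 $r3=13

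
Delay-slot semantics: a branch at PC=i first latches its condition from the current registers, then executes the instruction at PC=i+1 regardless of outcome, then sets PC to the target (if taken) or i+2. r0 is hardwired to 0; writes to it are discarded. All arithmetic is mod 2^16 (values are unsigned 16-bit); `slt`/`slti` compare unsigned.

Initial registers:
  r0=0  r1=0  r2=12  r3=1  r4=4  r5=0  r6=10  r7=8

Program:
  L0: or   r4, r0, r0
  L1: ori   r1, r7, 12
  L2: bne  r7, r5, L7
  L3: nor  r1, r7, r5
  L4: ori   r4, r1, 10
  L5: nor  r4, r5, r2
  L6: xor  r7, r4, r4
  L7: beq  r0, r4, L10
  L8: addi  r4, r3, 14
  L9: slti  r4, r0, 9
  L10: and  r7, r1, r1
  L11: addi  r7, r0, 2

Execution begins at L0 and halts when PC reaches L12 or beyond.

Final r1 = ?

65527

[0] or   r4, r0, r0  →  {r0:0, r1:0, r2:12, r3:1, r4:0, r5:0, r6:10, r7:8}
[1] ori   r1, r7, 12  →  {r0:0, r1:12, r2:12, r3:1, r4:0, r5:0, r6:10, r7:8}
[2] bne  r7, r5, L7  →  {r0:0, r1:12, r2:12, r3:1, r4:0, r5:0, r6:10, r7:8}  ⟨branch taken⟩
[3] nor  r1, r7, r5  →  {r0:0, r1:65527, r2:12, r3:1, r4:0, r5:0, r6:10, r7:8}
[7] beq  r0, r4, L10  →  {r0:0, r1:65527, r2:12, r3:1, r4:0, r5:0, r6:10, r7:8}  ⟨branch taken⟩
[8] addi  r4, r3, 14  →  {r0:0, r1:65527, r2:12, r3:1, r4:15, r5:0, r6:10, r7:8}
[10] and  r7, r1, r1  →  {r0:0, r1:65527, r2:12, r3:1, r4:15, r5:0, r6:10, r7:65527}
[11] addi  r7, r0, 2  →  {r0:0, r1:65527, r2:12, r3:1, r4:15, r5:0, r6:10, r7:2}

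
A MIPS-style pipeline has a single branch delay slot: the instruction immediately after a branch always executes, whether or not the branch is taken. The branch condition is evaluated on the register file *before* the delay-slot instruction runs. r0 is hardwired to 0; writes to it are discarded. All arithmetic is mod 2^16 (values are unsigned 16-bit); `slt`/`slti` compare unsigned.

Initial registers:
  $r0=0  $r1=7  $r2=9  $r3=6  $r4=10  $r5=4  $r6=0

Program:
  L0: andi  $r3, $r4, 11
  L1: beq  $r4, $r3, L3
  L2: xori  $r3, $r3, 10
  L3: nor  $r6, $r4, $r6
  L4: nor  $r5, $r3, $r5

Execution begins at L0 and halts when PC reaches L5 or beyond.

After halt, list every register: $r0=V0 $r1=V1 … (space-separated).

  step pc=0: andi  $r3, $r4, 11  regs=(0,7,9,10,10,4,0)
  step pc=1: beq  $r4, $r3, L3  cond=T  regs=(0,7,9,10,10,4,0)
  step pc=2: xori  $r3, $r3, 10  regs=(0,7,9,0,10,4,0)
  step pc=3: nor  $r6, $r4, $r6  regs=(0,7,9,0,10,4,65525)
  step pc=4: nor  $r5, $r3, $r5  regs=(0,7,9,0,10,65531,65525)

$r0=0 $r1=7 $r2=9 $r3=0 $r4=10 $r5=65531 $r6=65525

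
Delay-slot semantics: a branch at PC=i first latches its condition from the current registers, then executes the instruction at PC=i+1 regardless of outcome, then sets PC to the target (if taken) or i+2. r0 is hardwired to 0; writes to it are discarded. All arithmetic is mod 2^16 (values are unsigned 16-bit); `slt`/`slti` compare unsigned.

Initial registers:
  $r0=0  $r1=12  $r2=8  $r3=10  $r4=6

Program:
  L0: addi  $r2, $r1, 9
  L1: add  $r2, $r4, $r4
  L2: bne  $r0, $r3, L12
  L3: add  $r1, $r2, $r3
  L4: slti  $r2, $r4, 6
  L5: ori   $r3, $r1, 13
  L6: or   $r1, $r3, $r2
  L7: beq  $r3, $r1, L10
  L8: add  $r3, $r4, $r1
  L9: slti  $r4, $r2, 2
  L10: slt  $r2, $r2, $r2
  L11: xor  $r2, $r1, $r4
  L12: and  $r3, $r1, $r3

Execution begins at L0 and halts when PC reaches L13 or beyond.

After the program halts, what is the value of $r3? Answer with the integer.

#0 addi  $r2, $r1, 9 ; 0/12/21/10/6
#1 add  $r2, $r4, $r4 ; 0/12/12/10/6
#2 bne  $r0, $r3, L12 ; 0/12/12/10/6 ; →target
#3 add  $r1, $r2, $r3 ; 0/22/12/10/6
#12 and  $r3, $r1, $r3 ; 0/22/12/2/6

2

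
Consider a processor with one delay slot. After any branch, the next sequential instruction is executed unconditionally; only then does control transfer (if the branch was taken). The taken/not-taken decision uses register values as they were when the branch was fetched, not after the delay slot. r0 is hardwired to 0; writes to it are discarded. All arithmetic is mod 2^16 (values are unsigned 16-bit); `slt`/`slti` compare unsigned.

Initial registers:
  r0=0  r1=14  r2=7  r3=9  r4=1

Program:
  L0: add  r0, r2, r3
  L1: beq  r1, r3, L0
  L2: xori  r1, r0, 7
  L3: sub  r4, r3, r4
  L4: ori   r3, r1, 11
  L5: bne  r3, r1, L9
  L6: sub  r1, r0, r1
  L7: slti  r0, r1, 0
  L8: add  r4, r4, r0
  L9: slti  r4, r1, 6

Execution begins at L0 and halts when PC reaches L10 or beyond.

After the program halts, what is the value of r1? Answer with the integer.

PC=0  add  r0, r2, r3        | r0=0 r1=14 r2=7 r3=9 r4=1
PC=1  beq  r1, r3, L0        | r0=0 r1=14 r2=7 r3=9 r4=1  [not taken]
PC=2  xori  r1, r0, 7        | r0=0 r1=7 r2=7 r3=9 r4=1
PC=3  sub  r4, r3, r4        | r0=0 r1=7 r2=7 r3=9 r4=8
PC=4  ori   r3, r1, 11       | r0=0 r1=7 r2=7 r3=15 r4=8
PC=5  bne  r3, r1, L9        | r0=0 r1=7 r2=7 r3=15 r4=8  [TAKEN]
PC=6  sub  r1, r0, r1        | r0=0 r1=65529 r2=7 r3=15 r4=8
PC=9  slti  r4, r1, 6        | r0=0 r1=65529 r2=7 r3=15 r4=0

65529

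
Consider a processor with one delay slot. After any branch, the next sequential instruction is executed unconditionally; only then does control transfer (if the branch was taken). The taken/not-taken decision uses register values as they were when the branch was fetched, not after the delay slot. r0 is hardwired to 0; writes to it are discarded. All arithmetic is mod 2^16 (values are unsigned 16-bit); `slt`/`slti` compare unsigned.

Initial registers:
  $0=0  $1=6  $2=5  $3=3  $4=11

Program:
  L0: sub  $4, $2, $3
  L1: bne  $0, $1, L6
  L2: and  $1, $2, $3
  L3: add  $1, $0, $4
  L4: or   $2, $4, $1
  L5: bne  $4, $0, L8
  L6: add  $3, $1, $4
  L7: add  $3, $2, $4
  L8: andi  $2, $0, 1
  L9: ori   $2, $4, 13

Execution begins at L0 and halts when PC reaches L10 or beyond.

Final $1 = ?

  step pc=0: sub  $4, $2, $3  regs=(0,6,5,3,2)
  step pc=1: bne  $0, $1, L6  cond=T  regs=(0,6,5,3,2)
  step pc=2: and  $1, $2, $3  regs=(0,1,5,3,2)
  step pc=6: add  $3, $1, $4  regs=(0,1,5,3,2)
  step pc=7: add  $3, $2, $4  regs=(0,1,5,7,2)
  step pc=8: andi  $2, $0, 1  regs=(0,1,0,7,2)
  step pc=9: ori   $2, $4, 13  regs=(0,1,15,7,2)

1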